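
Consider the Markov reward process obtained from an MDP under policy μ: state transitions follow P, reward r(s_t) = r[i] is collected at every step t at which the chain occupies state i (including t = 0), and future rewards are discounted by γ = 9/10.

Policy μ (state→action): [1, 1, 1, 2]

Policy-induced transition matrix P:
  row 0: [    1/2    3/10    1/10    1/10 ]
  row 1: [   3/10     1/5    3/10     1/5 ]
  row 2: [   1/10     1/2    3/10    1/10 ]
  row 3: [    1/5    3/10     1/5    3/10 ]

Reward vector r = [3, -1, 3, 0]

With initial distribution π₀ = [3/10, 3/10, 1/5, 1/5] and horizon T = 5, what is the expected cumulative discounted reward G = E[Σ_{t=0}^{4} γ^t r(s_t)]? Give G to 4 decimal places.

t=0: π = [0.3000, 0.3000, 0.2000, 0.2000], E[r] = 1.2000, γ^t·E[r] = 1.200000, running G = 1.200000
t=1: π = [0.3000, 0.3100, 0.2200, 0.1700], E[r] = 1.2500, γ^t·E[r] = 1.125000, running G = 2.325000
t=2: π = [0.2990, 0.3130, 0.2230, 0.1650], E[r] = 1.2530, γ^t·E[r] = 1.014930, running G = 3.339930
t=3: π = [0.2987, 0.3133, 0.2237, 0.1643], E[r] = 1.2539, γ^t·E[r] = 0.914093, running G = 4.254023
t=4: π = [0.2986, 0.3134, 0.2238, 0.1642], E[r] = 1.2538, γ^t·E[r] = 0.822612, running G = 5.076635

G = 5.0766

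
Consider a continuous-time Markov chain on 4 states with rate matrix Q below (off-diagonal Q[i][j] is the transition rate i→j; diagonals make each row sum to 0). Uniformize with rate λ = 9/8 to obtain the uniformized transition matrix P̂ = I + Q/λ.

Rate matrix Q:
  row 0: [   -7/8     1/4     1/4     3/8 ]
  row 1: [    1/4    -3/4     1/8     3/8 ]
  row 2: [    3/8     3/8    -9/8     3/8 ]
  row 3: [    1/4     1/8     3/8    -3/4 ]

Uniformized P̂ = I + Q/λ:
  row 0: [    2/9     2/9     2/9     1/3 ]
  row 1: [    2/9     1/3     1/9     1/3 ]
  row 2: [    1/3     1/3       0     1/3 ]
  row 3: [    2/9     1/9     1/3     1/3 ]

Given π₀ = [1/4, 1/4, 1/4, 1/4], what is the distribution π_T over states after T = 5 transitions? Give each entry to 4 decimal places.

t=0: π = [0.2500, 0.2500, 0.2500, 0.2500]
t=1: π = [0.2500, 0.2500, 0.1667, 0.3333]
t=2: π = [0.2407, 0.2315, 0.1944, 0.3333]
t=3: π = [0.2438, 0.2325, 0.1903, 0.3333]
t=4: π = [0.2434, 0.2322, 0.1911, 0.3333]
t=5: π = [0.2435, 0.2322, 0.1910, 0.3333]

π = [0.2435, 0.2322, 0.1910, 0.3333]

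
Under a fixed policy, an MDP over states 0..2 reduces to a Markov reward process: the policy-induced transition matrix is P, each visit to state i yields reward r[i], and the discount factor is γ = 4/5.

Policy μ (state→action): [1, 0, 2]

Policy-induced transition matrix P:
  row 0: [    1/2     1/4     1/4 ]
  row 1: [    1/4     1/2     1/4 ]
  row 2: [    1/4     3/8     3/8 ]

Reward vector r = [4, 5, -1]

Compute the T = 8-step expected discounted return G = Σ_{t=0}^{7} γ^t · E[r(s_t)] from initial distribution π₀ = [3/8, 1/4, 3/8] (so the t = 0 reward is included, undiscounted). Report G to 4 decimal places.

G = 11.6379

t=0: π = [0.3750, 0.2500, 0.3750], E[r] = 2.3750, γ^t·E[r] = 2.375000, running G = 2.375000
t=1: π = [0.3438, 0.3594, 0.2969], E[r] = 2.8750, γ^t·E[r] = 2.300000, running G = 4.675000
t=2: π = [0.3359, 0.3770, 0.2871], E[r] = 2.9414, γ^t·E[r] = 1.882500, running G = 6.557500
t=3: π = [0.3340, 0.3801, 0.2859], E[r] = 2.9507, γ^t·E[r] = 1.510750, running G = 8.068250
t=4: π = [0.3335, 0.3808, 0.2857], E[r] = 2.9521, γ^t·E[r] = 1.209175, running G = 9.277425
t=5: π = [0.3334, 0.3809, 0.2857], E[r] = 2.9523, γ^t·E[r] = 0.967418, running G = 10.244843
t=6: π = [0.3333, 0.3809, 0.2857], E[r] = 2.9524, γ^t·E[r] = 0.773946, running G = 11.018788
t=7: π = [0.3333, 0.3809, 0.2857], E[r] = 2.9524, γ^t·E[r] = 0.619159, running G = 11.637947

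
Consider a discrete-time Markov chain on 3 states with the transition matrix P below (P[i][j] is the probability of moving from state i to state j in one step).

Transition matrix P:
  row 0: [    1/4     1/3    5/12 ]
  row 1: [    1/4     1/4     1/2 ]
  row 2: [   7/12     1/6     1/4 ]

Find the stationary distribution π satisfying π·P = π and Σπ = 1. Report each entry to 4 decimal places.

Balance equations π_j = Σ_i π_i·P[i][j]:
  π_0 = 1/4·π_0 + 1/4·π_1 + 7/12·π_2
  π_1 = 1/3·π_0 + 1/4·π_1 + 1/6·π_2
  normalize: π_0 + π_1 + π_2 = 1
Solving the linear system gives exactly π = [3/8, 1/4, 3/8].

π = [0.3750, 0.2500, 0.3750]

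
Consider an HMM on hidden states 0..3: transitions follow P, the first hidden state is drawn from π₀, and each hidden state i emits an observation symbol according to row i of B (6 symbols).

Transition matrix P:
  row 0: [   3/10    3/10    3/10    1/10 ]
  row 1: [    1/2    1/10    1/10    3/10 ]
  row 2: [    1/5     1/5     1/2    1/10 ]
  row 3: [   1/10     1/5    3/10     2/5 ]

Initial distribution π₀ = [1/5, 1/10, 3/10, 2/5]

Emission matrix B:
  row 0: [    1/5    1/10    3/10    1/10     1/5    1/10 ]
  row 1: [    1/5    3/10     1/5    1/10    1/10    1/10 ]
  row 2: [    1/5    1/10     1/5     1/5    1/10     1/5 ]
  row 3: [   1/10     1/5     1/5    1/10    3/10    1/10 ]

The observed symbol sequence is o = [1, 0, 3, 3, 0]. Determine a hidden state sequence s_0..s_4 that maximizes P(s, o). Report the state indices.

t=0: δ = [2.000e-02, 3.000e-02, 3.000e-02, 8.000e-02]  (obs o_0=1)
t=1: δ = [3.000e-03, 3.200e-03, 4.800e-03, 3.200e-03]  ψ = [1, 3, 3, 3]  (obs o_1=0)
t=2: δ = [1.600e-04, 9.600e-05, 4.800e-04, 1.280e-04]  ψ = [1, 2, 2, 3]  (obs o_2=3)
t=3: δ = [9.600e-06, 9.600e-06, 4.800e-05, 5.120e-06]  ψ = [2, 2, 2, 3]  (obs o_3=3)
t=4: δ = [1.920e-06, 1.920e-06, 4.800e-06, 4.800e-07]  ψ = [2, 2, 2, 2]  (obs o_4=0)
backtrack: best end state = 2; path = [3, 2, 2, 2, 2]

path = [3, 2, 2, 2, 2]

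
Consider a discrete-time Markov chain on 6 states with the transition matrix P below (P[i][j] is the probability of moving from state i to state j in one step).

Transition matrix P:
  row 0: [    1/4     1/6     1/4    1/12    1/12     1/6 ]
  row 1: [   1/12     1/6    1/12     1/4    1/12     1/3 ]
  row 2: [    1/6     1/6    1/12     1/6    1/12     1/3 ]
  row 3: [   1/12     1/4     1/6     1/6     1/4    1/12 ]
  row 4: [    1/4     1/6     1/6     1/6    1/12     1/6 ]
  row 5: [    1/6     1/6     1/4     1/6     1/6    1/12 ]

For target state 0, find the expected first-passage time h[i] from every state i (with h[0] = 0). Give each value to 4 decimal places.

h = [0.0000, 7.3984, 6.7884, 7.3210, 6.2289, 6.7511]

First-step conditioning: h[0] = 0; for i ≠ 0, h[i] = 1 + Σ_k P[i][k]·h[k].
  h[1] = 1 + 1/6·h[1] + 1/12·h[2] + 1/4·h[3] + 1/12·h[4] + 1/3·h[5]
  h[2] = 1 + 1/6·h[1] + 1/12·h[2] + 1/6·h[3] + 1/12·h[4] + 1/3·h[5]
  h[3] = 1 + 1/4·h[1] + 1/6·h[2] + 1/6·h[3] + 1/4·h[4] + 1/12·h[5]
  h[4] = 1 + 1/6·h[1] + 1/6·h[2] + 1/6·h[3] + 1/12·h[4] + 1/6·h[5]
  h[5] = 1 + 1/6·h[1] + 1/4·h[2] + 1/6·h[3] + 1/6·h[4] + 1/12·h[5]
Solving the 5×5 linear system over states ≠ 0 gives exactly h = [0, 340380/46007, 24024/3539, 336816/46007, 22044/3539, 23892/3539] (h[0] = 0 is the target).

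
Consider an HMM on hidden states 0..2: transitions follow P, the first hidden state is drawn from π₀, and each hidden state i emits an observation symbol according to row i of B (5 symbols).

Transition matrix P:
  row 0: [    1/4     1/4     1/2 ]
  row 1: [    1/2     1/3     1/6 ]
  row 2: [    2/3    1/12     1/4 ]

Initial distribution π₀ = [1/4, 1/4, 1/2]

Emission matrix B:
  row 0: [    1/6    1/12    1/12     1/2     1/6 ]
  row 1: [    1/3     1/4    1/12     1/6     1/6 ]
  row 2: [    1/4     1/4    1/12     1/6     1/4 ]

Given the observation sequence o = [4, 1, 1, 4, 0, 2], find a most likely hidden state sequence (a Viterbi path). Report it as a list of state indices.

t=0: δ = [4.167e-02, 4.167e-02, 1.250e-01]  (obs o_0=4)
t=1: δ = [6.944e-03, 3.472e-03, 7.812e-03]  ψ = [2, 1, 2]  (obs o_1=1)
t=2: δ = [4.340e-04, 4.340e-04, 8.681e-04]  ψ = [2, 0, 0]  (obs o_2=1)
t=3: δ = [9.645e-05, 2.411e-05, 5.425e-05]  ψ = [2, 1, 0]  (obs o_3=4)
t=4: δ = [6.028e-06, 8.038e-06, 1.206e-05]  ψ = [2, 0, 0]  (obs o_4=0)
t=5: δ = [6.698e-07, 2.233e-07, 2.512e-07]  ψ = [2, 1, 0]  (obs o_5=2)
backtrack: best end state = 0; path = [2, 0, 2, 0, 2, 0]

path = [2, 0, 2, 0, 2, 0]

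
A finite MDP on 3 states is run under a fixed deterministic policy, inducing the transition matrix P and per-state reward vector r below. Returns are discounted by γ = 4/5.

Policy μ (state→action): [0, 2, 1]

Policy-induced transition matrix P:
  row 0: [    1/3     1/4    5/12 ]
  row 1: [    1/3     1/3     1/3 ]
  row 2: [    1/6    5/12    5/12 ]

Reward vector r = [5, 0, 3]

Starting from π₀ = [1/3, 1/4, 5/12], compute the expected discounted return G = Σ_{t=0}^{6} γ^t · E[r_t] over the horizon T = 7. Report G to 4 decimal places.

G = 10.3130

t=0: π = [0.3333, 0.2500, 0.4167], E[r] = 2.9167, γ^t·E[r] = 2.916667, running G = 2.916667
t=1: π = [0.2639, 0.3403, 0.3958], E[r] = 2.5069, γ^t·E[r] = 2.005556, running G = 4.922222
t=2: π = [0.2674, 0.3443, 0.3883], E[r] = 2.5017, γ^t·E[r] = 1.601111, running G = 6.523333
t=3: π = [0.2686, 0.3434, 0.3880], E[r] = 2.5070, γ^t·E[r] = 1.283580, running G = 7.806914
t=4: π = [0.2687, 0.3433, 0.3880], E[r] = 2.5075, γ^t·E[r] = 1.027073, running G = 8.833987
t=5: π = [0.2687, 0.3433, 0.3881], E[r] = 2.5075, γ^t·E[r] = 0.821649, running G = 9.655635
t=6: π = [0.2687, 0.3433, 0.3881], E[r] = 2.5075, γ^t·E[r] = 0.657316, running G = 10.312952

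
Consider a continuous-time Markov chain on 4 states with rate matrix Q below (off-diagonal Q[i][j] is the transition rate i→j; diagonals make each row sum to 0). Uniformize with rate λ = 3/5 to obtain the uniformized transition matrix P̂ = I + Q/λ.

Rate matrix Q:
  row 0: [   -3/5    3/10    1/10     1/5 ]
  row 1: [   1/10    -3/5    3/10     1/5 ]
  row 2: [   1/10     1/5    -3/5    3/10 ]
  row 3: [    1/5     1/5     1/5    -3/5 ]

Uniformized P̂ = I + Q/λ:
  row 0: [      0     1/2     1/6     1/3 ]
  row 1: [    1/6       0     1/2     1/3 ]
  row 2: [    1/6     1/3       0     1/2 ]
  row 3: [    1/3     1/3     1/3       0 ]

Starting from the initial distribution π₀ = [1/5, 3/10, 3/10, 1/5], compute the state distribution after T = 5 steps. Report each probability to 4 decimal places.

π = [0.1826, 0.2735, 0.2601, 0.2838]

t=0: π = [0.2000, 0.3000, 0.3000, 0.2000]
t=1: π = [0.1667, 0.2667, 0.2500, 0.3167]
t=2: π = [0.1917, 0.2722, 0.2667, 0.2694]
t=3: π = [0.1796, 0.2745, 0.2579, 0.2880]
t=4: π = [0.1847, 0.2718, 0.2632, 0.2803]
t=5: π = [0.1826, 0.2735, 0.2601, 0.2838]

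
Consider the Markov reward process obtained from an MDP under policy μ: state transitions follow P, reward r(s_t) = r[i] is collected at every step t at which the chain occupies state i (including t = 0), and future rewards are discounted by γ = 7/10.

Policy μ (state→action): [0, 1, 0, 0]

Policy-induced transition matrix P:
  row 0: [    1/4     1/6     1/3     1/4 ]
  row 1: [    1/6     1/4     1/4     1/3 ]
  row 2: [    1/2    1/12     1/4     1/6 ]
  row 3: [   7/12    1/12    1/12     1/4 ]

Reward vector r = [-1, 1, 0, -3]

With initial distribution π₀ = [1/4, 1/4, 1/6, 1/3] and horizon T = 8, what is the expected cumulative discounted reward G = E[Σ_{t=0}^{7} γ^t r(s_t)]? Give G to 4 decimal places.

G = -3.0992

t=0: π = [0.2500, 0.2500, 0.1667, 0.3333], E[r] = -1.0000, γ^t·E[r] = -1.000000, running G = -1.000000
t=1: π = [0.3819, 0.1458, 0.2153, 0.2569], E[r] = -1.0069, γ^t·E[r] = -0.704861, running G = -1.704861
t=2: π = [0.3773, 0.1395, 0.2390, 0.2442], E[r] = -0.9705, γ^t·E[r] = -0.475538, running G = -2.180399
t=3: π = [0.3795, 0.1380, 0.2407, 0.2417], E[r] = -0.9666, γ^t·E[r] = -0.331553, running G = -2.511953
t=4: π = [0.3793, 0.1380, 0.2413, 0.2414], E[r] = -0.9656, γ^t·E[r] = -0.231842, running G = -2.743795
t=5: π = [0.3793, 0.1379, 0.2414, 0.2414], E[r] = -0.9655, γ^t·E[r] = -0.162279, running G = -2.906074
t=6: π = [0.3793, 0.1379, 0.2414, 0.2414], E[r] = -0.9655, γ^t·E[r] = -0.113592, running G = -3.019666
t=7: π = [0.3793, 0.1379, 0.2414, 0.2414], E[r] = -0.9655, γ^t·E[r] = -0.079515, running G = -3.099181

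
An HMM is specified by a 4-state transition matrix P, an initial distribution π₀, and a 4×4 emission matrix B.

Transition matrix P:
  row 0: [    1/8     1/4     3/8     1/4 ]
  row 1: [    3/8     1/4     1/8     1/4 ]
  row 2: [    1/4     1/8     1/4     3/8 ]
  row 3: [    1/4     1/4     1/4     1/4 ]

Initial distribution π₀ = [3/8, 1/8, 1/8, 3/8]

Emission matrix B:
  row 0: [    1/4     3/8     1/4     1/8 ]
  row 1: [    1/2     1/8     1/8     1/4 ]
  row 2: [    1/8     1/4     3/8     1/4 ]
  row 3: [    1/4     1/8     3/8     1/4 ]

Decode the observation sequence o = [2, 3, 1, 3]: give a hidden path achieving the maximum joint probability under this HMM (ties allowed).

t=0: δ = [9.375e-02, 1.562e-02, 4.688e-02, 1.406e-01]  (obs o_0=2)
t=1: δ = [4.395e-03, 8.789e-03, 8.789e-03, 8.789e-03]  ψ = [3, 3, 0, 3]  (obs o_1=3)
t=2: δ = [1.236e-03, 2.747e-04, 5.493e-04, 4.120e-04]  ψ = [1, 1, 2, 2]  (obs o_2=1)
t=3: δ = [1.931e-05, 7.725e-05, 1.159e-04, 7.725e-05]  ψ = [0, 0, 0, 0]  (obs o_3=3)
backtrack: best end state = 2; path = [3, 1, 0, 2]

path = [3, 1, 0, 2]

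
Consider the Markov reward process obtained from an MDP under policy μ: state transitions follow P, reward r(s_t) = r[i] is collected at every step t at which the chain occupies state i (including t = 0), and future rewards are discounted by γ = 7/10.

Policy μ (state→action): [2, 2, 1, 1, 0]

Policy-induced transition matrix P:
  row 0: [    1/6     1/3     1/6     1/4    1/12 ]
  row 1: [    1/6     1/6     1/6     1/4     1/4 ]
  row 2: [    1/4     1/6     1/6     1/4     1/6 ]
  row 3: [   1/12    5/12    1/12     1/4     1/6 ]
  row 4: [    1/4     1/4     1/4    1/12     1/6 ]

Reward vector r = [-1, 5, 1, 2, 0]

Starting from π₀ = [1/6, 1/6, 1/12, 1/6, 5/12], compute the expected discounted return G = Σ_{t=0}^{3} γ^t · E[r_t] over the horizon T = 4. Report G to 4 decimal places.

G = 3.7262

t=0: π = [0.1667, 0.1667, 0.0833, 0.1667, 0.4167], E[r] = 1.0833, γ^t·E[r] = 1.083333, running G = 1.083333
t=1: π = [0.1944, 0.2708, 0.1875, 0.1806, 0.1667], E[r] = 1.7083, γ^t·E[r] = 1.195833, running G = 2.279167
t=2: π = [0.1811, 0.2581, 0.1655, 0.2222, 0.1730], E[r] = 1.7193, γ^t·E[r] = 0.842471, running G = 3.121638
t=3: π = [0.1764, 0.2668, 0.1626, 0.2212, 0.1731], E[r] = 1.7627, γ^t·E[r] = 0.604600, running G = 3.726238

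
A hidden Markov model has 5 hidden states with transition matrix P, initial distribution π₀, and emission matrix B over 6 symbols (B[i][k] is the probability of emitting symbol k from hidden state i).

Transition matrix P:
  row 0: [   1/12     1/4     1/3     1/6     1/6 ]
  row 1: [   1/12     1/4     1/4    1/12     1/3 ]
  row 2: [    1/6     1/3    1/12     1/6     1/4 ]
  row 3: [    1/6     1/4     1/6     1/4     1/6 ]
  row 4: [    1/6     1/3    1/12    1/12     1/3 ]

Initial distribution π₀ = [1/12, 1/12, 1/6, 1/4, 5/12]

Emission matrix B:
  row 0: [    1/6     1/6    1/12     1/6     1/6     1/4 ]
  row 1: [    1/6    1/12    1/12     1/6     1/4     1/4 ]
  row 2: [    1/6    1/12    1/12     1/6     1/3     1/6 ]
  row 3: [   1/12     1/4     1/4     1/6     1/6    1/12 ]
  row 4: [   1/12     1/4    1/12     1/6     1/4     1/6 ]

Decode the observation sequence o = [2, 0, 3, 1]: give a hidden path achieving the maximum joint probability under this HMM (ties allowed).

t=0: δ = [6.944e-03, 6.944e-03, 1.389e-02, 6.250e-02, 3.472e-02]  (obs o_0=2)
t=1: δ = [1.736e-03, 2.604e-03, 1.736e-03, 1.302e-03, 9.645e-04]  ψ = [3, 3, 3, 3, 4]  (obs o_1=0)
t=2: δ = [4.823e-05, 1.085e-04, 1.085e-04, 5.425e-05, 1.447e-04]  ψ = [2, 1, 1, 3, 1]  (obs o_2=3)
t=3: δ = [4.019e-06, 4.019e-06, 2.261e-06, 4.521e-06, 1.206e-05]  ψ = [4, 4, 1, 2, 4]  (obs o_3=1)
backtrack: best end state = 4; path = [3, 1, 4, 4]

path = [3, 1, 4, 4]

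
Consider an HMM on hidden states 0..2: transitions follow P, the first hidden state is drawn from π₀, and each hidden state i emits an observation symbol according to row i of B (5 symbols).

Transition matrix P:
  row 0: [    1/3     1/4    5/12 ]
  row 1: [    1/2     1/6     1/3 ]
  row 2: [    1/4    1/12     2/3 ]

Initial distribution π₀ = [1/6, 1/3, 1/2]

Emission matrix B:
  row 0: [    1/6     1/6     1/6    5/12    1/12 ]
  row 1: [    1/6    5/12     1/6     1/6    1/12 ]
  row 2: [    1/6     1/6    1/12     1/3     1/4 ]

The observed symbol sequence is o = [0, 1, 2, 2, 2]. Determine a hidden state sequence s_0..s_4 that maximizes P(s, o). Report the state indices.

path = [2, 2, 2, 2, 2]

t=0: δ = [2.778e-02, 5.556e-02, 8.333e-02]  (obs o_0=0)
t=1: δ = [4.630e-03, 3.858e-03, 9.259e-03]  ψ = [1, 1, 2]  (obs o_1=1)
t=2: δ = [3.858e-04, 1.929e-04, 5.144e-04]  ψ = [2, 0, 2]  (obs o_2=2)
t=3: δ = [2.143e-05, 1.608e-05, 2.858e-05]  ψ = [0, 0, 2]  (obs o_3=2)
t=4: δ = [1.340e-06, 8.931e-07, 1.588e-06]  ψ = [1, 0, 2]  (obs o_4=2)
backtrack: best end state = 2; path = [2, 2, 2, 2, 2]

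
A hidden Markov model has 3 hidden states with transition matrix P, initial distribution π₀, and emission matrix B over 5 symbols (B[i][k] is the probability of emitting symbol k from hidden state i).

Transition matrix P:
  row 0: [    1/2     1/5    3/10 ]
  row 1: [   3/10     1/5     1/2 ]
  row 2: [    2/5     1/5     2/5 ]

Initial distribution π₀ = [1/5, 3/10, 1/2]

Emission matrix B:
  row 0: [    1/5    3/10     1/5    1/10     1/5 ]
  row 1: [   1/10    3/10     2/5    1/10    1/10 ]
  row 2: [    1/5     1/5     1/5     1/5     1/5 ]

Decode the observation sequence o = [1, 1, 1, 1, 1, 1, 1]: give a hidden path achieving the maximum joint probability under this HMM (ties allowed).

path = [2, 0, 0, 0, 0, 0, 0]

t=0: δ = [6.000e-02, 9.000e-02, 1.000e-01]  (obs o_0=1)
t=1: δ = [1.200e-02, 6.000e-03, 9.000e-03]  ψ = [2, 2, 1]  (obs o_1=1)
t=2: δ = [1.800e-03, 7.200e-04, 7.200e-04]  ψ = [0, 0, 0]  (obs o_2=1)
t=3: δ = [2.700e-04, 1.080e-04, 1.080e-04]  ψ = [0, 0, 0]  (obs o_3=1)
t=4: δ = [4.050e-05, 1.620e-05, 1.620e-05]  ψ = [0, 0, 0]  (obs o_4=1)
t=5: δ = [6.075e-06, 2.430e-06, 2.430e-06]  ψ = [0, 0, 0]  (obs o_5=1)
t=6: δ = [9.112e-07, 3.645e-07, 3.645e-07]  ψ = [0, 0, 0]  (obs o_6=1)
backtrack: best end state = 0; path = [2, 0, 0, 0, 0, 0, 0]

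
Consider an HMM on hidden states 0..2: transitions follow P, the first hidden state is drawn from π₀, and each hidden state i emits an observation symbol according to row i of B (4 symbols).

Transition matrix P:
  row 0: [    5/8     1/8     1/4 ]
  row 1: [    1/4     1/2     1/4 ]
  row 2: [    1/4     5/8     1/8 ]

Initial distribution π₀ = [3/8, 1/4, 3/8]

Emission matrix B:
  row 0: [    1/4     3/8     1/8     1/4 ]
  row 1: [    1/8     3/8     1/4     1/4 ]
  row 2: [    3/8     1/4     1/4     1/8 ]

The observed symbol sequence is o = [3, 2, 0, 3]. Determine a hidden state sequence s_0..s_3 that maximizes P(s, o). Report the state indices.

path = [0, 0, 0, 0]

t=0: δ = [9.375e-02, 6.250e-02, 4.688e-02]  (obs o_0=3)
t=1: δ = [7.324e-03, 7.812e-03, 5.859e-03]  ψ = [0, 1, 0]  (obs o_1=2)
t=2: δ = [1.144e-03, 4.883e-04, 7.324e-04]  ψ = [0, 1, 1]  (obs o_2=0)
t=3: δ = [1.788e-04, 1.144e-04, 3.576e-05]  ψ = [0, 2, 0]  (obs o_3=3)
backtrack: best end state = 0; path = [0, 0, 0, 0]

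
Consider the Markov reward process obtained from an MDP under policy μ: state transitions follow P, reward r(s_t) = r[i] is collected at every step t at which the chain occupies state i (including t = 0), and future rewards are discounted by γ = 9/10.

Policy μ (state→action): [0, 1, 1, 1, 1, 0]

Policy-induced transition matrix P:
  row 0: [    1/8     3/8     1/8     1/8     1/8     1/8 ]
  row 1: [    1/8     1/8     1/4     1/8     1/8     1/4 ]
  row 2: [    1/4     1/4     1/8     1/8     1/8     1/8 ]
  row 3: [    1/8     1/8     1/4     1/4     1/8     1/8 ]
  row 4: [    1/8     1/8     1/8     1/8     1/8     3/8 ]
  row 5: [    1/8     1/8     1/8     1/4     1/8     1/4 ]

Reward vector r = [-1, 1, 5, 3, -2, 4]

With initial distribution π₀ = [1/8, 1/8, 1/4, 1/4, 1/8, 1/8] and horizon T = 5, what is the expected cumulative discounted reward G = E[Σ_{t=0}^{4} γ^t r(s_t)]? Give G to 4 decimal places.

t=0: π = [0.1250, 0.1250, 0.2500, 0.2500, 0.1250, 0.1250], E[r] = 2.2500, γ^t·E[r] = 2.250000, running G = 2.250000
t=1: π = [0.1563, 0.1875, 0.1719, 0.1719, 0.1250, 0.1875], E[r] = 1.9063, γ^t·E[r] = 1.715625, running G = 3.965625
t=2: π = [0.1465, 0.1855, 0.1699, 0.1699, 0.1250, 0.2031], E[r] = 1.9609, γ^t·E[r] = 1.588359, running G = 5.553984
t=3: π = [0.1462, 0.1829, 0.1694, 0.1716, 0.1250, 0.2048], E[r] = 1.9680, γ^t·E[r] = 1.434685, running G = 6.988669
t=4: π = [0.1462, 0.1827, 0.1693, 0.1721, 0.1250, 0.2047], E[r] = 1.9681, γ^t·E[r] = 1.291296, running G = 8.279966

G = 8.2800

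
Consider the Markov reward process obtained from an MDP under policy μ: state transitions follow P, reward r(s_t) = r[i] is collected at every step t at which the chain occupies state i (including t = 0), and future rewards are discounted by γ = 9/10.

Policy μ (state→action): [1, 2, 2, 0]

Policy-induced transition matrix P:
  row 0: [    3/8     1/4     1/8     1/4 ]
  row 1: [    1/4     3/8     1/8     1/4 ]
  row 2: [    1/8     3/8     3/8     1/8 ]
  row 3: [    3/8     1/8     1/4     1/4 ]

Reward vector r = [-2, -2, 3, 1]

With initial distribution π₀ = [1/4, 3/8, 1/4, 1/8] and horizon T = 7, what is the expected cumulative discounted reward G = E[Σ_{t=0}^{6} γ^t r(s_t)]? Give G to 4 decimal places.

G = -1.6900

t=0: π = [0.2500, 0.3750, 0.2500, 0.1250], E[r] = -0.3750, γ^t·E[r] = -0.375000, running G = -0.375000
t=1: π = [0.2656, 0.3125, 0.2031, 0.2188], E[r] = -0.3281, γ^t·E[r] = -0.295313, running G = -0.670313
t=2: π = [0.2852, 0.2871, 0.2031, 0.2246], E[r] = -0.3105, γ^t·E[r] = -0.251543, running G = -0.921855
t=3: π = [0.2883, 0.2832, 0.2039, 0.2246], E[r] = -0.3069, γ^t·E[r] = -0.223719, running G = -1.145574
t=4: π = [0.2886, 0.2828, 0.2040, 0.2245], E[r] = -0.3062, γ^t·E[r] = -0.200927, running G = -1.346501
t=5: π = [0.2886, 0.2828, 0.2041, 0.2245], E[r] = -0.3061, γ^t·E[r] = -0.180773, running G = -1.527274
t=6: π = [0.2886, 0.2828, 0.2041, 0.2245], E[r] = -0.3061, γ^t·E[r] = -0.162687, running G = -1.689962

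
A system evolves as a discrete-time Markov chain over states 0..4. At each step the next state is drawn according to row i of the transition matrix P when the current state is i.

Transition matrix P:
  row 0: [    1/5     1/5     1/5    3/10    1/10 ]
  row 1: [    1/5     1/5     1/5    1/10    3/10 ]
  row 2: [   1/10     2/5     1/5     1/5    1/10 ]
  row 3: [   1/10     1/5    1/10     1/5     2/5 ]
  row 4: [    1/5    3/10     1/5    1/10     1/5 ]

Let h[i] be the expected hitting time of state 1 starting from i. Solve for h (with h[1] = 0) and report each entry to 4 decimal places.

h = [3.9357, 0.0000, 3.1531, 3.8904, 3.5085]

First-step conditioning: h[1] = 0; for i ≠ 1, h[i] = 1 + Σ_k P[i][k]·h[k].
  h[0] = 1 + 1/5·h[0] + 1/5·h[2] + 3/10·h[3] + 1/10·h[4]
  h[2] = 1 + 1/10·h[0] + 1/5·h[2] + 1/5·h[3] + 1/10·h[4]
  h[3] = 1 + 1/10·h[0] + 1/10·h[2] + 1/5·h[3] + 2/5·h[4]
  h[4] = 1 + 1/5·h[0] + 1/5·h[2] + 1/10·h[3] + 1/5·h[4]
Solving the 4×4 linear system over states ≠ 1 gives exactly h = [2082/529, 0, 1668/529, 2058/529, 1856/529] (h[1] = 0 is the target).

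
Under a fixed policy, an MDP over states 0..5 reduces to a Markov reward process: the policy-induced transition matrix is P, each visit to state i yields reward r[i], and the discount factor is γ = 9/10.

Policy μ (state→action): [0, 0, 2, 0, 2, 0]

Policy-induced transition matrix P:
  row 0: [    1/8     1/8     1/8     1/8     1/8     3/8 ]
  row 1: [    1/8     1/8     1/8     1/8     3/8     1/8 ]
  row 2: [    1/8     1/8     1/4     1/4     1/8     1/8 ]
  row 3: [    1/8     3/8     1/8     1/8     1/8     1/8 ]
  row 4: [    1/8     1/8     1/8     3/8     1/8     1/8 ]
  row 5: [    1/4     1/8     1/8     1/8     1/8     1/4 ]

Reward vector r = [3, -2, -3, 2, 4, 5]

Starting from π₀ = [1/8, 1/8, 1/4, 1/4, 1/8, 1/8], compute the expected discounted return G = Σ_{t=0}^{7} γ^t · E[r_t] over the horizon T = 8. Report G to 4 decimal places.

G = 8.5031

t=0: π = [0.1250, 0.1250, 0.2500, 0.2500, 0.1250, 0.1250], E[r] = 1.0000, γ^t·E[r] = 1.000000, running G = 1.000000
t=1: π = [0.1406, 0.1875, 0.1563, 0.1875, 0.1563, 0.1719], E[r] = 1.4375, γ^t·E[r] = 1.293750, running G = 2.293750
t=2: π = [0.1465, 0.1719, 0.1445, 0.1836, 0.1719, 0.1816], E[r] = 1.6250, γ^t·E[r] = 1.316250, running G = 3.610000
t=3: π = [0.1477, 0.1709, 0.1431, 0.1860, 0.1680, 0.1843], E[r] = 1.6377, γ^t·E[r] = 1.193880, running G = 4.803880
t=4: π = [0.1480, 0.1715, 0.1429, 0.1849, 0.1677, 0.1850], E[r] = 1.6379, γ^t·E[r] = 1.074652, running G = 5.878532
t=5: π = [0.1481, 0.1712, 0.1429, 0.1848, 0.1679, 0.1851], E[r] = 1.6401, γ^t·E[r] = 0.968457, running G = 6.846989
t=6: π = [0.1481, 0.1712, 0.1429, 0.1848, 0.1678, 0.1852], E[r] = 1.6402, γ^t·E[r] = 0.871662, running G = 7.718652
t=7: π = [0.1481, 0.1712, 0.1429, 0.1848, 0.1678, 0.1852], E[r] = 1.6402, γ^t·E[r] = 0.784492, running G = 8.503144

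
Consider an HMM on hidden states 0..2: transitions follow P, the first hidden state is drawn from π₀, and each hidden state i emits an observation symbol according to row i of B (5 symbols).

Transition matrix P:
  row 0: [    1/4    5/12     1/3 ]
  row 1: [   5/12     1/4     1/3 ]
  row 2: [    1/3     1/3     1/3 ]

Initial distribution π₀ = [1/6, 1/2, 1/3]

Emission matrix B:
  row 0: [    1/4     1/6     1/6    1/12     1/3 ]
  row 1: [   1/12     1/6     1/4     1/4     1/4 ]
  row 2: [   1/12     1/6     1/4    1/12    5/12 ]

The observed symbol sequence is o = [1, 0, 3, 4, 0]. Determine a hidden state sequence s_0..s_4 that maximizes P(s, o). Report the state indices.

t=0: δ = [2.778e-02, 8.333e-02, 5.556e-02]  (obs o_0=1)
t=1: δ = [8.681e-03, 1.736e-03, 2.315e-03]  ψ = [1, 1, 1]  (obs o_1=0)
t=2: δ = [1.808e-04, 9.042e-04, 2.411e-04]  ψ = [0, 0, 0]  (obs o_2=3)
t=3: δ = [1.256e-04, 5.651e-05, 1.256e-04]  ψ = [1, 1, 1]  (obs o_3=4)
t=4: δ = [1.047e-05, 4.361e-06, 3.489e-06]  ψ = [2, 0, 0]  (obs o_4=0)
backtrack: best end state = 0; path = [1, 0, 1, 2, 0]

path = [1, 0, 1, 2, 0]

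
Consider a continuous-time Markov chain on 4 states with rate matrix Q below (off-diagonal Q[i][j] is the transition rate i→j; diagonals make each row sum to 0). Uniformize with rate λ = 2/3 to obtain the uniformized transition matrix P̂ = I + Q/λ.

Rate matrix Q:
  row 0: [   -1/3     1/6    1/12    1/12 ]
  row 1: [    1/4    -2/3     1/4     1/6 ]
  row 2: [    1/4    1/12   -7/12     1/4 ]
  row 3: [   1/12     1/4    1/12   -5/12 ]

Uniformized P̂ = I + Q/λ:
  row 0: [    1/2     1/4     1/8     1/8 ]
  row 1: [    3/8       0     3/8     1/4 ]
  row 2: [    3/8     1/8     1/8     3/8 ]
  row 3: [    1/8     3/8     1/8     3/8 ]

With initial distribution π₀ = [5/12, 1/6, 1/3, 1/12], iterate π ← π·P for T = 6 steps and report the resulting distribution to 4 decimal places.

t=0: π = [0.4167, 0.1667, 0.3333, 0.0833]
t=1: π = [0.4063, 0.1771, 0.1667, 0.2500]
t=2: π = [0.3633, 0.2161, 0.1693, 0.2513]
t=3: π = [0.3576, 0.2062, 0.1790, 0.2572]
t=4: π = [0.3554, 0.2082, 0.1766, 0.2598]
t=5: π = [0.3545, 0.2084, 0.1771, 0.2601]
t=6: π = [0.3543, 0.2083, 0.1771, 0.2603]

π = [0.3543, 0.2083, 0.1771, 0.2603]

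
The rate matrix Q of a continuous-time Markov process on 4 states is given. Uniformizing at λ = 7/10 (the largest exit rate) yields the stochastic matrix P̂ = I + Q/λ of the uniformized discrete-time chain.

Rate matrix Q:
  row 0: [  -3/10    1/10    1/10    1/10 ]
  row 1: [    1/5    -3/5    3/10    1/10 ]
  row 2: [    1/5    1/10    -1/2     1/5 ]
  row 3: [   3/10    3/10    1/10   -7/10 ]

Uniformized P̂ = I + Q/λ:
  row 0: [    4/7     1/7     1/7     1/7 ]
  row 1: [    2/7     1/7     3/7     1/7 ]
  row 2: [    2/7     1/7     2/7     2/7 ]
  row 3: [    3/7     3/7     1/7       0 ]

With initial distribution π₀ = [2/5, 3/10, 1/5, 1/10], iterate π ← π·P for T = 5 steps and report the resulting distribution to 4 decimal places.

t=0: π = [0.4000, 0.3000, 0.2000, 0.1000]
t=1: π = [0.4143, 0.1714, 0.2571, 0.1571]
t=2: π = [0.4265, 0.1878, 0.2286, 0.1571]
t=3: π = [0.4300, 0.1878, 0.2292, 0.1531]
t=4: π = [0.4304, 0.1866, 0.2292, 0.1537]
t=5: π = [0.4307, 0.1868, 0.2289, 0.1536]

π = [0.4307, 0.1868, 0.2289, 0.1536]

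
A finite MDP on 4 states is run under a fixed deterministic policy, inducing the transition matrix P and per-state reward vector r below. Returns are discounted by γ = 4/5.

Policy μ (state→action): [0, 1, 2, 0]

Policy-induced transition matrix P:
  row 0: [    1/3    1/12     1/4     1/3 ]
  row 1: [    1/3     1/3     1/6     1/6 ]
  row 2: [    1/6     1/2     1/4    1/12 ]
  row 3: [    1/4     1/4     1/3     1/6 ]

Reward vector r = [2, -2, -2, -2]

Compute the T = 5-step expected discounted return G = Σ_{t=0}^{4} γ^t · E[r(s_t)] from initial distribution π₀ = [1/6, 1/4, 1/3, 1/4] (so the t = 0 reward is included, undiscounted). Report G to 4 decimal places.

G = -3.4996

t=0: π = [0.1667, 0.2500, 0.3333, 0.2500], E[r] = -1.3333, γ^t·E[r] = -1.333333, running G = -1.333333
t=1: π = [0.2569, 0.3264, 0.2500, 0.1667], E[r] = -0.9722, γ^t·E[r] = -0.777778, running G = -2.111111
t=2: π = [0.2778, 0.2969, 0.2367, 0.1887], E[r] = -0.8889, γ^t·E[r] = -0.568889, running G = -2.680000
t=3: π = [0.2782, 0.2876, 0.2410, 0.1932], E[r] = -0.8873, γ^t·E[r] = -0.454321, running G = -3.134321
t=4: π = [0.2771, 0.2879, 0.2421, 0.1929], E[r] = -0.8917, γ^t·E[r] = -0.365254, running G = -3.499575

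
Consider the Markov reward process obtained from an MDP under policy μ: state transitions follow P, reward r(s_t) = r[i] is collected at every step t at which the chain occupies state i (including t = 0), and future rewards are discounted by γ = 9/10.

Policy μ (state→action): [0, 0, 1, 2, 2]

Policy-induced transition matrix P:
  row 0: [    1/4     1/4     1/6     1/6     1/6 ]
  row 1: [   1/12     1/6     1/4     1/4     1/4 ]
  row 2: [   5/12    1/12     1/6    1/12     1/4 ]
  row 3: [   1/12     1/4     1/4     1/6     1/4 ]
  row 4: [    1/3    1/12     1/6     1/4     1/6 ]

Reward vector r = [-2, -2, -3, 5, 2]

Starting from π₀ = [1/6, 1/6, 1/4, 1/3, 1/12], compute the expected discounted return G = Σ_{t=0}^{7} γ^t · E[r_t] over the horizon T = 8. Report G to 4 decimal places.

t=0: π = [0.1667, 0.1667, 0.2500, 0.3333, 0.0833], E[r] = 0.4167, γ^t·E[r] = 0.416667, running G = 0.416667
t=1: π = [0.2153, 0.1806, 0.2083, 0.1667, 0.2292], E[r] = -0.1250, γ^t·E[r] = -0.112500, running G = 0.304167
t=2: π = [0.2459, 0.1620, 0.1956, 0.1834, 0.2130], E[r] = -0.0596, γ^t·E[r] = -0.048281, running G = 0.255885
t=3: π = [0.2428, 0.1684, 0.1955, 0.1816, 0.2118], E[r] = -0.0771, γ^t·E[r] = -0.056215, running G = 0.199671
t=4: π = [0.2419, 0.1681, 0.1958, 0.1821, 0.2121], E[r] = -0.0729, γ^t·E[r] = -0.047851, running G = 0.151819
t=5: π = [0.2420, 0.1680, 0.1958, 0.1820, 0.2122], E[r] = -0.0730, γ^t·E[r] = -0.043081, running G = 0.108739
t=6: π = [0.2420, 0.1680, 0.1958, 0.1820, 0.2122], E[r] = -0.0730, γ^t·E[r] = -0.038808, running G = 0.069930
t=7: π = [0.2420, 0.1680, 0.1958, 0.1820, 0.2122], E[r] = -0.0730, γ^t·E[r] = -0.034930, running G = 0.035001

G = 0.0350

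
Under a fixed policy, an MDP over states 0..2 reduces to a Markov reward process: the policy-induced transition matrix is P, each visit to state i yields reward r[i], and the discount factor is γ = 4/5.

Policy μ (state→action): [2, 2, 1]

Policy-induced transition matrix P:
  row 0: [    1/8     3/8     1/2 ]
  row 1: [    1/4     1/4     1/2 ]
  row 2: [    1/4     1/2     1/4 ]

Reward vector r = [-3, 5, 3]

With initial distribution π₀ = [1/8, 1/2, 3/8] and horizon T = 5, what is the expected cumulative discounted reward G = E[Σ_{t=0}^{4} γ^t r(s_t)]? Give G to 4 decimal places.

t=0: π = [0.1250, 0.5000, 0.3750], E[r] = 3.2500, γ^t·E[r] = 3.250000, running G = 3.250000
t=1: π = [0.2344, 0.3594, 0.4063], E[r] = 2.3125, γ^t·E[r] = 1.850000, running G = 5.100000
t=2: π = [0.2207, 0.3809, 0.3984], E[r] = 2.4375, γ^t·E[r] = 1.560000, running G = 6.660000
t=3: π = [0.2224, 0.3772, 0.4004], E[r] = 2.4199, γ^t·E[r] = 1.239000, running G = 7.899000
t=4: π = [0.2222, 0.3779, 0.3999], E[r] = 2.4226, γ^t·E[r] = 0.992300, running G = 8.891300

G = 8.8913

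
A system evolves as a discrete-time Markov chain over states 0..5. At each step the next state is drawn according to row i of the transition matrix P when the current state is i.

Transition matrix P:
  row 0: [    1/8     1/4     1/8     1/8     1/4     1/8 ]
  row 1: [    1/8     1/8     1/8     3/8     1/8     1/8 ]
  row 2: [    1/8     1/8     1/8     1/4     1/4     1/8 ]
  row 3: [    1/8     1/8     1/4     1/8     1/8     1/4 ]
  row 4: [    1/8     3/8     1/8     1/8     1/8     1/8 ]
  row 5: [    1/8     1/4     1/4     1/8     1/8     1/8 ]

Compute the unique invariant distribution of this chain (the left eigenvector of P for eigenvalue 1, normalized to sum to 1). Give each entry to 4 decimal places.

Balance equations π_j = Σ_i π_i·P[i][j]:
  π_0 = 1/8·π_0 + 1/8·π_1 + 1/8·π_2 + 1/8·π_3 + 1/8·π_4 + 1/8·π_5
  π_1 = 1/4·π_0 + 1/8·π_1 + 1/8·π_2 + 1/8·π_3 + 3/8·π_4 + 1/4·π_5
  π_2 = 1/8·π_0 + 1/8·π_1 + 1/8·π_2 + 1/4·π_3 + 1/8·π_4 + 1/4·π_5
  π_3 = 1/8·π_0 + 3/8·π_1 + 1/4·π_2 + 1/8·π_3 + 1/8·π_4 + 1/8·π_5
  π_4 = 1/4·π_0 + 1/8·π_1 + 1/4·π_2 + 1/8·π_3 + 1/8·π_4 + 1/8·π_5
  normalize: π_0 + π_1 + π_2 + π_3 + π_4 + π_5 = 1
Solving the linear system gives exactly π = [1/8, 8529/42704, 3591/21352, 523/2669, 6903/42704, 399/2669].

π = [0.1250, 0.1997, 0.1682, 0.1960, 0.1616, 0.1495]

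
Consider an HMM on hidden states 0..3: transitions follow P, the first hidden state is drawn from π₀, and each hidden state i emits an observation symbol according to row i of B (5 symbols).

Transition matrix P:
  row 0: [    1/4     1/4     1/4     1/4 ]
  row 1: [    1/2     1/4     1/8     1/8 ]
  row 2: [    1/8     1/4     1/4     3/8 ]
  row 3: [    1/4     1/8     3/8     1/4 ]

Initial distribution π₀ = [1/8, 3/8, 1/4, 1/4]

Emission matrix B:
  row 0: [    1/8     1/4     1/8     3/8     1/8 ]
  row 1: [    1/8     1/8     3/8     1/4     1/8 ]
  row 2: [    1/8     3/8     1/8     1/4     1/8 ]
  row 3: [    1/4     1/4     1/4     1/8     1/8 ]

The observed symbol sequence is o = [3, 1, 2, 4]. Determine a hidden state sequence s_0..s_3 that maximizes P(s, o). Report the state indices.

t=0: δ = [4.688e-02, 9.375e-02, 6.250e-02, 3.125e-02]  (obs o_0=3)
t=1: δ = [1.172e-02, 2.930e-03, 5.859e-03, 5.859e-03]  ψ = [1, 1, 2, 2]  (obs o_1=1)
t=2: δ = [3.662e-04, 1.099e-03, 3.662e-04, 7.324e-04]  ψ = [0, 0, 0, 0]  (obs o_2=2)
t=3: δ = [6.866e-05, 3.433e-05, 3.433e-05, 2.289e-05]  ψ = [1, 1, 3, 3]  (obs o_3=4)
backtrack: best end state = 0; path = [1, 0, 1, 0]

path = [1, 0, 1, 0]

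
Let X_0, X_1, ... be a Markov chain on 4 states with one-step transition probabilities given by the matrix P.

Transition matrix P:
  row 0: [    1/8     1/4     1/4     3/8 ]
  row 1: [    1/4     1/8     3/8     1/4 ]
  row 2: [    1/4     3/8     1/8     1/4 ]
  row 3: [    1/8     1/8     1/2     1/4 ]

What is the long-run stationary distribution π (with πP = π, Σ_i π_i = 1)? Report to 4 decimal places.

π = [0.1918, 0.2260, 0.3082, 0.2740]

Balance equations π_j = Σ_i π_i·P[i][j]:
  π_0 = 1/8·π_0 + 1/4·π_1 + 1/4·π_2 + 1/8·π_3
  π_1 = 1/4·π_0 + 1/8·π_1 + 3/8·π_2 + 1/8·π_3
  π_2 = 1/4·π_0 + 3/8·π_1 + 1/8·π_2 + 1/2·π_3
  normalize: π_0 + π_1 + π_2 + π_3 = 1
Solving the linear system gives exactly π = [14/73, 33/146, 45/146, 20/73].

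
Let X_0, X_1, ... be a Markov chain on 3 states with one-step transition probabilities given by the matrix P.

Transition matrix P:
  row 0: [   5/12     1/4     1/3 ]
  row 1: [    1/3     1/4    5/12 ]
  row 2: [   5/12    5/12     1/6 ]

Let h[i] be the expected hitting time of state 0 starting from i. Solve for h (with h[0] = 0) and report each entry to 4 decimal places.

First-step conditioning: h[0] = 0; for i ≠ 0, h[i] = 1 + Σ_k P[i][k]·h[k].
  h[1] = 1 + 1/4·h[1] + 5/12·h[2]
  h[2] = 1 + 5/12·h[1] + 1/6·h[2]
Solving the 2×2 linear system over states ≠ 0 gives exactly h = [0, 36/13, 168/65] (h[0] = 0 is the target).

h = [0.0000, 2.7692, 2.5846]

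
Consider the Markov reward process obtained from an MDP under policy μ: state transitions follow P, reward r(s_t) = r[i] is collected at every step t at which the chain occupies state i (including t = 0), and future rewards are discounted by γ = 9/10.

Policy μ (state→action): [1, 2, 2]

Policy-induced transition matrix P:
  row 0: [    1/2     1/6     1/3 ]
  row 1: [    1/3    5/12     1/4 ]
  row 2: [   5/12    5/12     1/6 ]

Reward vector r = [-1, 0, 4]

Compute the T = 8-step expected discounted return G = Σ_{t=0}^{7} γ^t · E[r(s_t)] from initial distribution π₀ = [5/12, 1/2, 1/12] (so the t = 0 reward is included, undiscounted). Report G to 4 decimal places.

G = 2.9245

t=0: π = [0.4167, 0.5000, 0.0833], E[r] = -0.0833, γ^t·E[r] = -0.083333, running G = -0.083333
t=1: π = [0.4097, 0.3125, 0.2778], E[r] = 0.7014, γ^t·E[r] = 0.631250, running G = 0.547917
t=2: π = [0.4248, 0.3142, 0.2610], E[r] = 0.6192, γ^t·E[r] = 0.501563, running G = 1.049479
t=3: π = [0.4259, 0.3105, 0.2636], E[r] = 0.6287, γ^t·E[r] = 0.458332, running G = 1.507811
t=4: π = [0.4263, 0.3102, 0.2635], E[r] = 0.6278, γ^t·E[r] = 0.411895, running G = 1.919706
t=5: π = [0.4263, 0.3101, 0.2636], E[r] = 0.6279, γ^t·E[r] = 0.370777, running G = 2.290483
t=6: π = [0.4264, 0.3101, 0.2636], E[r] = 0.6279, γ^t·E[r] = 0.333695, running G = 2.624178
t=7: π = [0.4264, 0.3101, 0.2636], E[r] = 0.6279, γ^t·E[r] = 0.300326, running G = 2.924504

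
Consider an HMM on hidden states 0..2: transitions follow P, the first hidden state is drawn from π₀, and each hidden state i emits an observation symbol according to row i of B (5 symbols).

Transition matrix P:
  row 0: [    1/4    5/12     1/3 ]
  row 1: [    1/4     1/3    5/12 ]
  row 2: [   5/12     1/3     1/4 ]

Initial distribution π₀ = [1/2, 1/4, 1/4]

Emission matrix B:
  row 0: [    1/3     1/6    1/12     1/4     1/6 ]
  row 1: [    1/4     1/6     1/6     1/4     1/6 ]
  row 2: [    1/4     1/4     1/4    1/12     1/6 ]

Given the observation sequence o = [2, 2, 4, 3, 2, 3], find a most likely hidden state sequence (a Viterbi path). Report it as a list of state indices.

path = [1, 2, 0, 1, 2, 0]

t=0: δ = [4.167e-02, 4.167e-02, 6.250e-02]  (obs o_0=2)
t=1: δ = [2.170e-03, 3.472e-03, 4.340e-03]  ψ = [2, 2, 1]  (obs o_1=2)
t=2: δ = [3.014e-04, 2.411e-04, 2.411e-04]  ψ = [2, 2, 1]  (obs o_2=4)
t=3: δ = [2.512e-05, 3.140e-05, 8.372e-06]  ψ = [2, 0, 0]  (obs o_3=3)
t=4: δ = [6.541e-07, 1.744e-06, 3.270e-06]  ψ = [1, 0, 1]  (obs o_4=2)
t=5: δ = [3.407e-07, 2.725e-07, 6.814e-08]  ψ = [2, 2, 2]  (obs o_5=3)
backtrack: best end state = 0; path = [1, 2, 0, 1, 2, 0]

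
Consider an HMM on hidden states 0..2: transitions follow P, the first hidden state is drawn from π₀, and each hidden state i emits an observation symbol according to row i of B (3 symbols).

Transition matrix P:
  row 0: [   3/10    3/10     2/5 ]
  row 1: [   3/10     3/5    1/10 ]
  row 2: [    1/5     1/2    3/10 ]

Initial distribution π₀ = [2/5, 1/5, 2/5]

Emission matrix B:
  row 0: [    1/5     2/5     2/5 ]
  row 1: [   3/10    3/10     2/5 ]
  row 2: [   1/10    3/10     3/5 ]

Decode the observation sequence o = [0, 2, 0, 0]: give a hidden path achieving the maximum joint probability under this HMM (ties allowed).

t=0: δ = [8.000e-02, 6.000e-02, 4.000e-02]  (obs o_0=0)
t=1: δ = [9.600e-03, 1.440e-02, 1.920e-02]  ψ = [0, 1, 0]  (obs o_1=2)
t=2: δ = [8.640e-04, 2.880e-03, 5.760e-04]  ψ = [1, 2, 2]  (obs o_2=0)
t=3: δ = [1.728e-04, 5.184e-04, 3.456e-05]  ψ = [1, 1, 0]  (obs o_3=0)
backtrack: best end state = 1; path = [0, 2, 1, 1]

path = [0, 2, 1, 1]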